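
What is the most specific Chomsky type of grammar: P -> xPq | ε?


Single nonterminal LHS, but x^n q^n is not regular
Classification: Type 2 (Context-Free)


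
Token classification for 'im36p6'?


Pattern: letter/underscore followed by alphanumerics, not a keyword
Type: IDENTIFIER


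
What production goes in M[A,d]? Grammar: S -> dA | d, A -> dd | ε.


For [A, d]: 'd' ∈ FIRST(dd)
Entry: A -> dd


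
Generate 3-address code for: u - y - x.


Break into single-operator statements:
t1 = u - y
t2 = t1 - x


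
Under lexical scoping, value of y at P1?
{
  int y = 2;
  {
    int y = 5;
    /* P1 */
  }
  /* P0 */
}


y declared in the same block as P1
y = 5


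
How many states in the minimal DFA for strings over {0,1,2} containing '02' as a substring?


KMP-style automaton: 2 progress states + 1 absorbing accept = 3
Minimal DFA: 3 states


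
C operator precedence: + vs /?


'/' is multiplicative (level 10); '+' is additive (level 9)
Higher level binds tighter
'/' has higher precedence than '+'


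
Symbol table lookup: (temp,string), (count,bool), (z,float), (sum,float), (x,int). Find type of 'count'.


Lookup 'count' → type bool


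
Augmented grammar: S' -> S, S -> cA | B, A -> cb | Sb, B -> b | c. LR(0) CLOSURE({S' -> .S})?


Start: S' -> .S
For each item with dot before a nonterminal B, add B -> .γ for every B-production
Closure: [S' -> .S, S -> .cA, S -> .B, B -> .b, B -> .c]


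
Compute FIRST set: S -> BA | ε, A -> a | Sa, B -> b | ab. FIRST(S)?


Per alternative of S: FIRST(BA) = {a, b}; FIRST(ε) = {ε}
FIRST(S) = {a, b, ε}


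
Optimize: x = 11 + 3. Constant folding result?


11 + 3 = 14 at compile time
Optimized: x = 14


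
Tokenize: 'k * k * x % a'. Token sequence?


Scan left to right, longest-match per lexeme
Tokens: ID(k), OP(*), ID(k), OP(*), ID(x), OP(%), ID(a)


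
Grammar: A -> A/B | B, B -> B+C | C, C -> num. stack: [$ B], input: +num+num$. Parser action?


shift '+' to continue B -> B+C
Action: shift


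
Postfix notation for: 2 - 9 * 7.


* has higher precedence, evaluate 9*7 first
Postfix: 2 9 7 * -


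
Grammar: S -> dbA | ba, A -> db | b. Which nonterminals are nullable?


A nonterminal is nullable iff some alternative derives ε (directly, or every symbol in it is nullable)
Nullable: {}


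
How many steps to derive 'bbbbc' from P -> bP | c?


Derivation: P => bP => bbP => bbbP => bbbbP => bbbbc
Steps: 5


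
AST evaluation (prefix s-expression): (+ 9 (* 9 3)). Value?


Evaluate inner: (* 9 3) = 27
Evaluate root: (+ 9 27) = 36
Result: 36


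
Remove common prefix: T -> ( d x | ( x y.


Common prefix: '('
Factored: T -> ( T', T' -> d x | x y


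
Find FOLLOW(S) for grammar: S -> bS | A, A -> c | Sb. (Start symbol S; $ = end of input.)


$ ∈ FOLLOW(S). For each A -> αBβ: add FIRST(β)\{ε} to FOLLOW(B); if β nullable, add FOLLOW(A).
FOLLOW(S) = {$, b}


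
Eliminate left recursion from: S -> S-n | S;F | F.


Left-recursive alternatives: S-n, S;F; non-recursive: F
Introduce S': S -> FS', S' -> -nS' | ;FS' | ε


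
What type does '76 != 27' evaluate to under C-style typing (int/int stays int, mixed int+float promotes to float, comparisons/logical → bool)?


Operand types: int != int
Rule: comparison yields bool
Result type: bool


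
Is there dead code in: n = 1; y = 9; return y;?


n is assigned but never read
Dead: 'n = 1'


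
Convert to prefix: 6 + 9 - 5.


left-to-right (same/higher precedence on left): tree is (- (+ 6 9) 5)
Prefix: - + 6 9 5


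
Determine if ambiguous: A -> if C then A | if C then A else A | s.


dangling else: 'if C then if C then s else s' parses two ways
Ambiguous


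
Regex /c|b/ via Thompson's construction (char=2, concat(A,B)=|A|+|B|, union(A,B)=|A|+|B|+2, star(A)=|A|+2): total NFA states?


Syntax tree has 2 char leaf(s), 1 union(s), 0 star(s)
chars contribute 2×2 = 4; each union adds +2; each star adds +2
Total: 4 + 2 + 0 = 6 states


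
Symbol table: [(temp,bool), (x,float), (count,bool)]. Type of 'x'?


Lookup 'x' → type float


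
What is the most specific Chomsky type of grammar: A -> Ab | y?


Left-linear: every RHS is a terminal or one nonterminal followed by a terminal
Classification: Type 3 (Regular)


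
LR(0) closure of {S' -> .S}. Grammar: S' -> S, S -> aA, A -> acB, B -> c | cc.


Start: S' -> .S
For each item with dot before a nonterminal B, add B -> .γ for every B-production
Closure: [S' -> .S, S -> .aA]


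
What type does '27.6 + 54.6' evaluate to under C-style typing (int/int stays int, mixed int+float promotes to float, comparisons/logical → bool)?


Operand types: float + float
Rule: mixed int/float promotes to float; int/int stays int
Result type: float


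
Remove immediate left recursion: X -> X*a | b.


Left-recursive alternatives: X*a; non-recursive: b
Introduce X': X -> bX', X' -> *aX' | ε


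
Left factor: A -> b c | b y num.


Common prefix: 'b'
Factored: A -> b A', A' -> c | y num


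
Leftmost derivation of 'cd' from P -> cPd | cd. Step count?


Derivation: P => cd
Steps: 1


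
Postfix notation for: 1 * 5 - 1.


Left to right (same or higher precedence on left)
Postfix: 1 5 * 1 -


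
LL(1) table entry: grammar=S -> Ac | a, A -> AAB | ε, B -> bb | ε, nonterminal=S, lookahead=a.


For [S, a]: 'a' ∈ FIRST(a)
Entry: S -> a


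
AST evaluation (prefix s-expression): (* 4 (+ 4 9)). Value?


Evaluate inner: (+ 4 9) = 13
Evaluate root: (* 4 13) = 52
Result: 52


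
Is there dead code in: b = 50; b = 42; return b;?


first assignment to b is overwritten before any read
Dead: 'b = 50'


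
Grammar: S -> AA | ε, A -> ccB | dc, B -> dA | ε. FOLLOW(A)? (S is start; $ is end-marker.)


$ ∈ FOLLOW(S). For each A -> αBβ: add FIRST(β)\{ε} to FOLLOW(B); if β nullable, add FOLLOW(A).
FOLLOW(A) = {$, c, d}


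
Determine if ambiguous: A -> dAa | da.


balanced d^n…a^n: each string has a unique parse
Unambiguous


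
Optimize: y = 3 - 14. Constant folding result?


3 - 14 = -11 at compile time
Optimized: y = -11


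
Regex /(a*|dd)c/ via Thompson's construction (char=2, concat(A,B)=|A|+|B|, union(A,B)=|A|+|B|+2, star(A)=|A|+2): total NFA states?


Syntax tree has 4 char leaf(s), 1 union(s), 1 star(s)
chars contribute 4×2 = 8; each union adds +2; each star adds +2
Total: 8 + 2 + 2 = 12 states


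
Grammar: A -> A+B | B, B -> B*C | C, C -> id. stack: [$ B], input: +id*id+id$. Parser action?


lookahead ∉ {*} so B won't extend; reduce A -> B
Action: reduce (A -> B)


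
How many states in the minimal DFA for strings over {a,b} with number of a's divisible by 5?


Track (count of a) mod 5: states 0..4, accept at 0
Minimal DFA: 5 states


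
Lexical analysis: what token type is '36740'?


Pattern: digits only
Type: INTEGER_LITERAL


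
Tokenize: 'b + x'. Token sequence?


Scan left to right, longest-match per lexeme
Tokens: ID(b), OP(+), ID(x)


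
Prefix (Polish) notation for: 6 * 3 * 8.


left-to-right (same/higher precedence on left): tree is (* (* 6 3) 8)
Prefix: * * 6 3 8


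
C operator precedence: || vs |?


'|' is bitwise OR (level 3); '||' is logical OR (level 1)
Higher level binds tighter
'|' has higher precedence than '||'


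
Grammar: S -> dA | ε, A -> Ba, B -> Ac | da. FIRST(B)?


Per alternative of B: FIRST(Ac) = {d}; FIRST(da) = {d}
FIRST(B) = {d}


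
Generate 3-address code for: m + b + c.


Break into single-operator statements:
t1 = m + b
t2 = t1 + c


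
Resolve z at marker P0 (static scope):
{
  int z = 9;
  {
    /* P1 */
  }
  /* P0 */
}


z declared in the same block as P0
z = 9


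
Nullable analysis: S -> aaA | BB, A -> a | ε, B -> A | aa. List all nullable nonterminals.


A nonterminal is nullable iff some alternative derives ε (directly, or every symbol in it is nullable)
Nullable: {A, B, S}


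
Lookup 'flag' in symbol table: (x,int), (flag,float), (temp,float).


Lookup 'flag' → type float


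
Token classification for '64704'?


Pattern: digits only
Type: INTEGER_LITERAL


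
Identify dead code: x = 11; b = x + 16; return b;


x is read by b's definition; b is returned
No dead code


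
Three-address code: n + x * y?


Break into single-operator statements:
t1 = x * y
t2 = n + t1


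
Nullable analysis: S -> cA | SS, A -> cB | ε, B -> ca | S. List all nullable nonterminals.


A nonterminal is nullable iff some alternative derives ε (directly, or every symbol in it is nullable)
Nullable: {A}


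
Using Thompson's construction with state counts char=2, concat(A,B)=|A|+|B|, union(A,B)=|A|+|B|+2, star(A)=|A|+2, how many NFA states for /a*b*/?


Syntax tree has 2 char leaf(s), 0 union(s), 2 star(s)
chars contribute 2×2 = 4; each union adds +2; each star adds +2
Total: 4 + 0 + 4 = 8 states


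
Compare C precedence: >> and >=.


'>>' is shift (level 8); '>=' is relational (level 7)
Higher level binds tighter
'>>' has higher precedence than '>='


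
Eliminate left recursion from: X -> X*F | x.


Left-recursive alternatives: X*F; non-recursive: x
Introduce X': X -> xX', X' -> *FX' | ε


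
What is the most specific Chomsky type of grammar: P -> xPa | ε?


Single nonterminal LHS, but x^n a^n is not regular
Classification: Type 2 (Context-Free)


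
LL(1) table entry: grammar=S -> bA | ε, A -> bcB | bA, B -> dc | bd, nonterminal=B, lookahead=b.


For [B, b]: 'b' ∈ FIRST(bd)
Entry: B -> bd


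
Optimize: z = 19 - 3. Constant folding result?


19 - 3 = 16 at compile time
Optimized: z = 16


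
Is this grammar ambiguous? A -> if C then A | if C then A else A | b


dangling else: 'if C then if C then b else b' parses two ways
Ambiguous


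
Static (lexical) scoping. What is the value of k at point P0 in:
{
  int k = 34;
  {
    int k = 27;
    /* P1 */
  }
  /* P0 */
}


k declared in the same block as P0
k = 34


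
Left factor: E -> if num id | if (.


Common prefix: 'if'
Factored: E -> if E', E' -> num id | (


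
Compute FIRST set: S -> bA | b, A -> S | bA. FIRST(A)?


Per alternative of A: FIRST(S) = {b}; FIRST(bA) = {b}
FIRST(A) = {b}


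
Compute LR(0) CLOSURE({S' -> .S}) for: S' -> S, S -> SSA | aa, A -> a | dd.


Start: S' -> .S
For each item with dot before a nonterminal B, add B -> .γ for every B-production
Closure: [S' -> .S, S -> .SSA, S -> .aa]


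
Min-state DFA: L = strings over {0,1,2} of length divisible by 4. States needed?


Track length mod 4: states 0..3, accept at 0
Minimal DFA: 4 states


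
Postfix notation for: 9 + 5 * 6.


* has higher precedence, evaluate 5*6 first
Postfix: 9 5 6 * +


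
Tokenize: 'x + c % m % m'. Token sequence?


Scan left to right, longest-match per lexeme
Tokens: ID(x), OP(+), ID(c), OP(%), ID(m), OP(%), ID(m)


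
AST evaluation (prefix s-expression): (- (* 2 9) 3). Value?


Evaluate inner: (* 2 9) = 18
Evaluate root: (- 18 3) = 15
Result: 15


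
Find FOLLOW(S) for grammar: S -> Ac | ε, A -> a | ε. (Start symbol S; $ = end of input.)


$ ∈ FOLLOW(S). For each A -> αBβ: add FIRST(β)\{ε} to FOLLOW(B); if β nullable, add FOLLOW(A).
FOLLOW(S) = {$}


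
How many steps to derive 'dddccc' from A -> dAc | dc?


Derivation: A => dAc => ddAcc => dddccc
Steps: 3


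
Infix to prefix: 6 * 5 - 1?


left-to-right (same/higher precedence on left): tree is (- (* 6 5) 1)
Prefix: - * 6 5 1


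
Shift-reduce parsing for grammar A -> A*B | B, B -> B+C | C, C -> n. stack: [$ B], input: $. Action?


lookahead ∉ {+} so B won't extend; reduce A -> B
Action: reduce (A -> B)


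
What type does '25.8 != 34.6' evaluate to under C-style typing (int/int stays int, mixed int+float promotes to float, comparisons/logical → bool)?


Operand types: float != float
Rule: comparison yields bool
Result type: bool


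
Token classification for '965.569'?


Pattern: digits with a decimal point
Type: FLOAT_LITERAL


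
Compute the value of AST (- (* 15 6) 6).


Evaluate inner: (* 15 6) = 90
Evaluate root: (- 90 6) = 84
Result: 84


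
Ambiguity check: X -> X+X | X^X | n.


'n+n^n' has two parse trees (no precedence encoded between + and ^)
Ambiguous


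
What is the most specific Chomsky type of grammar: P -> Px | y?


Left-linear: every RHS is a terminal or one nonterminal followed by a terminal
Classification: Type 3 (Regular)


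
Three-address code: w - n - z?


Break into single-operator statements:
t1 = w - n
t2 = t1 - z


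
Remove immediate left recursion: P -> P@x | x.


Left-recursive alternatives: P@x; non-recursive: x
Introduce P': P -> xP', P' -> @xP' | ε


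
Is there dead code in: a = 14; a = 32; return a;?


first assignment to a is overwritten before any read
Dead: 'a = 14'


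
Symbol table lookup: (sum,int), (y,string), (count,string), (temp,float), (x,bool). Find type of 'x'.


Lookup 'x' → type bool


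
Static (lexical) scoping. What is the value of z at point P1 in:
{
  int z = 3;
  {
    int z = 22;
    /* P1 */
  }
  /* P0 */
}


z declared in the same block as P1
z = 22


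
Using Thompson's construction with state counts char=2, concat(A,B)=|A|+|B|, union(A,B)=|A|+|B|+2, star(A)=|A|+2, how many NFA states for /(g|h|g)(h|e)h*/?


Syntax tree has 6 char leaf(s), 3 union(s), 1 star(s)
chars contribute 6×2 = 12; each union adds +2; each star adds +2
Total: 12 + 6 + 2 = 20 states


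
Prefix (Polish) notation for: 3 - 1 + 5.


left-to-right (same/higher precedence on left): tree is (+ (- 3 1) 5)
Prefix: + - 3 1 5


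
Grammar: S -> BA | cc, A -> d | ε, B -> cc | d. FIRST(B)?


Per alternative of B: FIRST(cc) = {c}; FIRST(d) = {d}
FIRST(B) = {c, d}


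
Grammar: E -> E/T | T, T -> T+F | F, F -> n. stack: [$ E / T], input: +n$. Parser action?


'+' can extend T; shift to build T -> T+F
Action: shift


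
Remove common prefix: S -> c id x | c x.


Common prefix: 'c'
Factored: S -> c S', S' -> id x | x


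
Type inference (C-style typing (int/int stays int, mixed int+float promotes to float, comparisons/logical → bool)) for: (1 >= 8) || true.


Operand types: bool || bool
Rule: logical operators take bool operands and yield bool
Result type: bool


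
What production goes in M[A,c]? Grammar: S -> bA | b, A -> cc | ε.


For [A, c]: 'c' ∈ FIRST(cc)
Entry: A -> cc


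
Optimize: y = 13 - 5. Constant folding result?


13 - 5 = 8 at compile time
Optimized: y = 8


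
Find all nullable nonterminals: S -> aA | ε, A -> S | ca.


A nonterminal is nullable iff some alternative derives ε (directly, or every symbol in it is nullable)
Nullable: {A, S}


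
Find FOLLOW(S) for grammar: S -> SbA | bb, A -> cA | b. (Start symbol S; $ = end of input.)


$ ∈ FOLLOW(S). For each A -> αBβ: add FIRST(β)\{ε} to FOLLOW(B); if β nullable, add FOLLOW(A).
FOLLOW(S) = {$, b}


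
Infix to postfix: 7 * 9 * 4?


Left to right (same or higher precedence on left)
Postfix: 7 9 * 4 *


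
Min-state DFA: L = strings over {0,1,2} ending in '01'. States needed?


Track the longest suffix of input matching a prefix of '01': 3 classes (prefixes of length 0..2)
Minimal DFA: 3 states


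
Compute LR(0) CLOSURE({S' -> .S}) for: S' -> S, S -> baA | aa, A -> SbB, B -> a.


Start: S' -> .S
For each item with dot before a nonterminal B, add B -> .γ for every B-production
Closure: [S' -> .S, S -> .baA, S -> .aa]


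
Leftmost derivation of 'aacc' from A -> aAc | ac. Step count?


Derivation: A => aAc => aacc
Steps: 2


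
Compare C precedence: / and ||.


'/' is multiplicative (level 10); '||' is logical OR (level 1)
Higher level binds tighter
'/' has higher precedence than '||'


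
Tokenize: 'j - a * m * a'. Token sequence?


Scan left to right, longest-match per lexeme
Tokens: ID(j), OP(-), ID(a), OP(*), ID(m), OP(*), ID(a)


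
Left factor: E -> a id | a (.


Common prefix: 'a'
Factored: E -> a E', E' -> id | (


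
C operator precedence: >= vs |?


'>=' is relational (level 7); '|' is bitwise OR (level 3)
Higher level binds tighter
'>=' has higher precedence than '|'


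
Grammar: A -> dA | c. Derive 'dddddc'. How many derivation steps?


Derivation: A => dA => ddA => dddA => ddddA => dddddA => dddddc
Steps: 6


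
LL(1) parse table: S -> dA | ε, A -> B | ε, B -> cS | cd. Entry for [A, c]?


For [A, c]: 'c' ∈ FIRST(B)
Entry: A -> B


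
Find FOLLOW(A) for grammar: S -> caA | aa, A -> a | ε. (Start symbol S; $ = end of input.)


$ ∈ FOLLOW(S). For each A -> αBβ: add FIRST(β)\{ε} to FOLLOW(B); if β nullable, add FOLLOW(A).
FOLLOW(A) = {$}


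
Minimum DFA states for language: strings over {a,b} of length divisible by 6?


Track length mod 6: states 0..5, accept at 0
Minimal DFA: 6 states


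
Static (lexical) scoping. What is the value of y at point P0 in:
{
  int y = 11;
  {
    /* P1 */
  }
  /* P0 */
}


y declared in the same block as P0
y = 11


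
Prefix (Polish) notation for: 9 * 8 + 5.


left-to-right (same/higher precedence on left): tree is (+ (* 9 8) 5)
Prefix: + * 9 8 5


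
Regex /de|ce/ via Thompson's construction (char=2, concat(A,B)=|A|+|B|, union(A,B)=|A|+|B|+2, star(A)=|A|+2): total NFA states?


Syntax tree has 4 char leaf(s), 1 union(s), 0 star(s)
chars contribute 4×2 = 8; each union adds +2; each star adds +2
Total: 8 + 2 + 0 = 10 states


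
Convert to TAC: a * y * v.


Break into single-operator statements:
t1 = a * y
t2 = t1 * v


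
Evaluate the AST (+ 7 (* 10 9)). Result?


Evaluate inner: (* 10 9) = 90
Evaluate root: (+ 7 90) = 97
Result: 97


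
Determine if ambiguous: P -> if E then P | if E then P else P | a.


dangling else: 'if E then if E then a else a' parses two ways
Ambiguous


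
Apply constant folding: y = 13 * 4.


13 * 4 = 52 at compile time
Optimized: y = 52


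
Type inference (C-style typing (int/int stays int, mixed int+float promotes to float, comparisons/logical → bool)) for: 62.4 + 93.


Operand types: float + int
Rule: mixed int/float promotes to float; int/int stays int
Result type: float


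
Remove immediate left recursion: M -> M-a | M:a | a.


Left-recursive alternatives: M-a, M:a; non-recursive: a
Introduce M': M -> aM', M' -> -aM' | :aM' | ε


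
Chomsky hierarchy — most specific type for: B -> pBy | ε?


Single nonterminal LHS, but p^n y^n is not regular
Classification: Type 2 (Context-Free)


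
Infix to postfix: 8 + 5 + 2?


Left to right (same or higher precedence on left)
Postfix: 8 5 + 2 +


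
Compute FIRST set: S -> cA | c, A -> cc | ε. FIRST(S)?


Per alternative of S: FIRST(cA) = {c}; FIRST(c) = {c}
FIRST(S) = {c}


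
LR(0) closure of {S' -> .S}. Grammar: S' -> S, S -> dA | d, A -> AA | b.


Start: S' -> .S
For each item with dot before a nonterminal B, add B -> .γ for every B-production
Closure: [S' -> .S, S -> .dA, S -> .d]


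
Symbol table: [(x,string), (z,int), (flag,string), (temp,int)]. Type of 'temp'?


Lookup 'temp' → type int


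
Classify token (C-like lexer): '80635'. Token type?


Pattern: digits only
Type: INTEGER_LITERAL


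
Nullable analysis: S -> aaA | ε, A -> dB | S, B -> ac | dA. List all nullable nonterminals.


A nonterminal is nullable iff some alternative derives ε (directly, or every symbol in it is nullable)
Nullable: {A, S}


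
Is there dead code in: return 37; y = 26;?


statement follows a return and is unreachable
Dead: 'y = 26'


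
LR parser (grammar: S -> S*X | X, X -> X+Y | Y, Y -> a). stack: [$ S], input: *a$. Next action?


shift '*' to continue S -> S*X
Action: shift


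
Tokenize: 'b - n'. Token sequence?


Scan left to right, longest-match per lexeme
Tokens: ID(b), OP(-), ID(n)


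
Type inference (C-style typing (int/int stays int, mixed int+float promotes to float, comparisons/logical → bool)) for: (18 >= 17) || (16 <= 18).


Operand types: bool || bool
Rule: logical operators take bool operands and yield bool
Result type: bool


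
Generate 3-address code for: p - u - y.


Break into single-operator statements:
t1 = p - u
t2 = t1 - y


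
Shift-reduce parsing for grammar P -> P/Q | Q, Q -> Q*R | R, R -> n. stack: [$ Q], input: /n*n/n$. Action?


lookahead ∉ {*} so Q won't extend; reduce P -> Q
Action: reduce (P -> Q)


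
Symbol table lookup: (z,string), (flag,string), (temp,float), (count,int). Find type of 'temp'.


Lookup 'temp' → type float


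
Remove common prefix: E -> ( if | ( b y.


Common prefix: '('
Factored: E -> ( E', E' -> if | b y


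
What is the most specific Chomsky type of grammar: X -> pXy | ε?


Single nonterminal LHS, but p^n y^n is not regular
Classification: Type 2 (Context-Free)


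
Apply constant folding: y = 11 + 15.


11 + 15 = 26 at compile time
Optimized: y = 26


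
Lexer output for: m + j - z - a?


Scan left to right, longest-match per lexeme
Tokens: ID(m), OP(+), ID(j), OP(-), ID(z), OP(-), ID(a)


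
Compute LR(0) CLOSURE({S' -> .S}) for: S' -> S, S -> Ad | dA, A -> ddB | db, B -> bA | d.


Start: S' -> .S
For each item with dot before a nonterminal B, add B -> .γ for every B-production
Closure: [S' -> .S, S -> .Ad, S -> .dA, A -> .ddB, A -> .db]


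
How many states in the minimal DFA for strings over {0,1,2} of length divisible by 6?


Track length mod 6: states 0..5, accept at 0
Minimal DFA: 6 states


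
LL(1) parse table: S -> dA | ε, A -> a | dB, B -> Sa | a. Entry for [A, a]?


For [A, a]: 'a' ∈ FIRST(a)
Entry: A -> a


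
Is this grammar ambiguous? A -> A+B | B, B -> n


precedence layered via separate nonterminal B: deterministic
Unambiguous


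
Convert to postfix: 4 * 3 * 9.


Left to right (same or higher precedence on left)
Postfix: 4 3 * 9 *


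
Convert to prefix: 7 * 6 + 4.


left-to-right (same/higher precedence on left): tree is (+ (* 7 6) 4)
Prefix: + * 7 6 4


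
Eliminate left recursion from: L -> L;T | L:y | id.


Left-recursive alternatives: L;T, L:y; non-recursive: id
Introduce L': L -> idL', L' -> ;TL' | :yL' | ε


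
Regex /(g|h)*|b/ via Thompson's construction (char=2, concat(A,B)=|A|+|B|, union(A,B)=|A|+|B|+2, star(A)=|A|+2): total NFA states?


Syntax tree has 3 char leaf(s), 2 union(s), 1 star(s)
chars contribute 3×2 = 6; each union adds +2; each star adds +2
Total: 6 + 4 + 2 = 12 states


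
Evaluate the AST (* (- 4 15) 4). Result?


Evaluate inner: (- 4 15) = -11
Evaluate root: (* -11 4) = -44
Result: -44


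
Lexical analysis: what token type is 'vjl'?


Pattern: letter/underscore followed by alphanumerics, not a keyword
Type: IDENTIFIER


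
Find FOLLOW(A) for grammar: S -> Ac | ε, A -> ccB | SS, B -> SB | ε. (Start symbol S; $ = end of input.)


$ ∈ FOLLOW(S). For each A -> αBβ: add FIRST(β)\{ε} to FOLLOW(B); if β nullable, add FOLLOW(A).
FOLLOW(A) = {c}


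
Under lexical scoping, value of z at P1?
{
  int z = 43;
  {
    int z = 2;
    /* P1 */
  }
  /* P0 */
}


z declared in the same block as P1
z = 2


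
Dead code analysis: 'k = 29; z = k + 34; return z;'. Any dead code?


k is read by z's definition; z is returned
No dead code


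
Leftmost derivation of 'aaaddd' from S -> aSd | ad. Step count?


Derivation: S => aSd => aaSdd => aaaddd
Steps: 3


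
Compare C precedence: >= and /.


'/' is multiplicative (level 10); '>=' is relational (level 7)
Higher level binds tighter
'/' has higher precedence than '>='


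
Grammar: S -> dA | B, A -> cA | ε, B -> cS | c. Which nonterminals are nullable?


A nonterminal is nullable iff some alternative derives ε (directly, or every symbol in it is nullable)
Nullable: {A}


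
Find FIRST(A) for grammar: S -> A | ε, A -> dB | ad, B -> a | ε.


Per alternative of A: FIRST(dB) = {d}; FIRST(ad) = {a}
FIRST(A) = {a, d}


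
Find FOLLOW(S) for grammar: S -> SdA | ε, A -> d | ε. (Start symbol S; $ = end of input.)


$ ∈ FOLLOW(S). For each A -> αBβ: add FIRST(β)\{ε} to FOLLOW(B); if β nullable, add FOLLOW(A).
FOLLOW(S) = {$, d}


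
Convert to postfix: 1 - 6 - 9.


Left to right (same or higher precedence on left)
Postfix: 1 6 - 9 -


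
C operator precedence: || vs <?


'<' is relational (level 7); '||' is logical OR (level 1)
Higher level binds tighter
'<' has higher precedence than '||'


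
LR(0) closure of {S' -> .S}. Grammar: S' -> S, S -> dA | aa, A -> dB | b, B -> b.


Start: S' -> .S
For each item with dot before a nonterminal B, add B -> .γ for every B-production
Closure: [S' -> .S, S -> .dA, S -> .aa]


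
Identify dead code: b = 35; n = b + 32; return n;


b is read by n's definition; n is returned
No dead code


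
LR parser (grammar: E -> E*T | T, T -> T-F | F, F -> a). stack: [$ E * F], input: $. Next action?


'F' (not preceded by T-) is the handle for T -> F
Action: reduce (T -> F)


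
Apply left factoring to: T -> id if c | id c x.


Common prefix: 'id'
Factored: T -> id T', T' -> if c | c x


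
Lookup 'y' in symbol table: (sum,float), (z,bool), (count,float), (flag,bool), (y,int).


Lookup 'y' → type int


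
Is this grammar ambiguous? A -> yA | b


right-linear, alternatives start with distinct terminals 'y' vs 'b': unique leftmost derivation
Unambiguous


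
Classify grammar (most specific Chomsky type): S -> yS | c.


Right-linear: every RHS is a terminal or a terminal followed by one nonterminal
Classification: Type 3 (Regular)


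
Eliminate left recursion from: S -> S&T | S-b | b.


Left-recursive alternatives: S&T, S-b; non-recursive: b
Introduce S': S -> bS', S' -> &TS' | -bS' | ε


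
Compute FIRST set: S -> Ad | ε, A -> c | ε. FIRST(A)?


Per alternative of A: FIRST(c) = {c}; FIRST(ε) = {ε}
FIRST(A) = {c, ε}


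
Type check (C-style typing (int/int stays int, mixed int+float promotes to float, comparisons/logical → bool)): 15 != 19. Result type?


Operand types: int != int
Rule: comparison yields bool
Result type: bool


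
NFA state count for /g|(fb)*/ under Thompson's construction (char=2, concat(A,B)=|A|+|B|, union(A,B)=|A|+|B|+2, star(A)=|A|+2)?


Syntax tree has 3 char leaf(s), 1 union(s), 1 star(s)
chars contribute 3×2 = 6; each union adds +2; each star adds +2
Total: 6 + 2 + 2 = 10 states


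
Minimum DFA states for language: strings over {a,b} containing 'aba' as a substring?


KMP-style automaton: 3 progress states + 1 absorbing accept = 4
Minimal DFA: 4 states


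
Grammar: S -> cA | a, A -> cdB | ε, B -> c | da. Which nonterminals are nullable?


A nonterminal is nullable iff some alternative derives ε (directly, or every symbol in it is nullable)
Nullable: {A}


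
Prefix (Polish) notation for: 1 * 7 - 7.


left-to-right (same/higher precedence on left): tree is (- (* 1 7) 7)
Prefix: - * 1 7 7


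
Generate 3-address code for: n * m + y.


Break into single-operator statements:
t1 = n * m
t2 = t1 + y


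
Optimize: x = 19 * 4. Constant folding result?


19 * 4 = 76 at compile time
Optimized: x = 76


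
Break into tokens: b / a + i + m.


Scan left to right, longest-match per lexeme
Tokens: ID(b), OP(/), ID(a), OP(+), ID(i), OP(+), ID(m)


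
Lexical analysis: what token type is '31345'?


Pattern: digits only
Type: INTEGER_LITERAL


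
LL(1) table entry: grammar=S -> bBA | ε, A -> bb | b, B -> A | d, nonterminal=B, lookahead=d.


For [B, d]: 'd' ∈ FIRST(d)
Entry: B -> d


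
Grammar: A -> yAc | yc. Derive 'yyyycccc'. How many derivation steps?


Derivation: A => yAc => yyAcc => yyyAccc => yyyycccc
Steps: 4


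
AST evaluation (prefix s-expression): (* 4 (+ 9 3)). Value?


Evaluate inner: (+ 9 3) = 12
Evaluate root: (* 4 12) = 48
Result: 48


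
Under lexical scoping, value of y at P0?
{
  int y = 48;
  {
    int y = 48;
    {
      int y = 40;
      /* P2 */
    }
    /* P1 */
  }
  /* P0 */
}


y declared in the same block as P0
y = 48


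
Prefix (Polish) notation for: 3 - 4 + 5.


left-to-right (same/higher precedence on left): tree is (+ (- 3 4) 5)
Prefix: + - 3 4 5


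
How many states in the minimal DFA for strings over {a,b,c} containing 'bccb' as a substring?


KMP-style automaton: 4 progress states + 1 absorbing accept = 5
Minimal DFA: 5 states


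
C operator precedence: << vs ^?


'<<' is shift (level 8); '^' is bitwise XOR (level 4)
Higher level binds tighter
'<<' has higher precedence than '^'


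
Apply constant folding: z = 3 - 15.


3 - 15 = -12 at compile time
Optimized: z = -12


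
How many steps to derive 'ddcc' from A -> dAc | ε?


Derivation: A => dAc => ddAcc => ddcc
Steps: 3


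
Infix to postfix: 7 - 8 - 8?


Left to right (same or higher precedence on left)
Postfix: 7 8 - 8 -


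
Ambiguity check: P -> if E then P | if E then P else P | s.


dangling else: 'if E then if E then s else s' parses two ways
Ambiguous


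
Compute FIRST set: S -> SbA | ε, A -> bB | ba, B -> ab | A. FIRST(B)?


Per alternative of B: FIRST(ab) = {a}; FIRST(A) = {b}
FIRST(B) = {a, b}


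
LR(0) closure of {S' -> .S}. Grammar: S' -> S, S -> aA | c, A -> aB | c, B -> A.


Start: S' -> .S
For each item with dot before a nonterminal B, add B -> .γ for every B-production
Closure: [S' -> .S, S -> .aA, S -> .c]


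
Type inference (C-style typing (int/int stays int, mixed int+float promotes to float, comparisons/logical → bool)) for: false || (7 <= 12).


Operand types: bool || bool
Rule: logical operators take bool operands and yield bool
Result type: bool


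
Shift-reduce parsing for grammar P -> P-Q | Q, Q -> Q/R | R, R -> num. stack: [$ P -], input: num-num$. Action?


no handle ('P-' is not any RHS); shift 'num'
Action: shift


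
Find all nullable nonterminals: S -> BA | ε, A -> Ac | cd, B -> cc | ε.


A nonterminal is nullable iff some alternative derives ε (directly, or every symbol in it is nullable)
Nullable: {B, S}


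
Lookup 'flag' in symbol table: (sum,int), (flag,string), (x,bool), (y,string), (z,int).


Lookup 'flag' → type string


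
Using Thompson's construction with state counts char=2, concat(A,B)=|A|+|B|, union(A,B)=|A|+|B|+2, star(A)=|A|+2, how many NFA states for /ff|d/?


Syntax tree has 3 char leaf(s), 1 union(s), 0 star(s)
chars contribute 3×2 = 6; each union adds +2; each star adds +2
Total: 6 + 2 + 0 = 8 states


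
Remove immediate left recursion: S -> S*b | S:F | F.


Left-recursive alternatives: S*b, S:F; non-recursive: F
Introduce S': S -> FS', S' -> *bS' | :FS' | ε


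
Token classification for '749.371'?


Pattern: digits with a decimal point
Type: FLOAT_LITERAL


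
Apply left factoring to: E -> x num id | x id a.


Common prefix: 'x'
Factored: E -> x E', E' -> num id | id a


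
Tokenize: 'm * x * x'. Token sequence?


Scan left to right, longest-match per lexeme
Tokens: ID(m), OP(*), ID(x), OP(*), ID(x)


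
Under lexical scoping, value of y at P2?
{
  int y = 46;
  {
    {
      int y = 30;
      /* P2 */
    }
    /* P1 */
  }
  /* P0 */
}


y declared in the same block as P2
y = 30


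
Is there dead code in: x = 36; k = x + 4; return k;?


x is read by k's definition; k is returned
No dead code


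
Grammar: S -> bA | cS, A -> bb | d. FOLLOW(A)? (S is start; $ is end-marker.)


$ ∈ FOLLOW(S). For each A -> αBβ: add FIRST(β)\{ε} to FOLLOW(B); if β nullable, add FOLLOW(A).
FOLLOW(A) = {$}


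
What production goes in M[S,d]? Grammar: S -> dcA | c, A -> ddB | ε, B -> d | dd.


For [S, d]: 'd' ∈ FIRST(dcA)
Entry: S -> dcA


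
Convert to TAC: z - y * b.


Break into single-operator statements:
t1 = y * b
t2 = z - t1


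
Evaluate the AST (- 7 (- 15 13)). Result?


Evaluate inner: (- 15 13) = 2
Evaluate root: (- 7 2) = 5
Result: 5


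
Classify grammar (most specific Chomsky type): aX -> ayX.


LHS has context (more than one symbol) and |LHS| ≤ |RHS|
Classification: Type 1 (Context-Sensitive)


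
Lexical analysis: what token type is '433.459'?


Pattern: digits with a decimal point
Type: FLOAT_LITERAL


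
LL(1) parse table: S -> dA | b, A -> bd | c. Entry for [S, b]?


For [S, b]: 'b' ∈ FIRST(b)
Entry: S -> b


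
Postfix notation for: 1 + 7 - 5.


Left to right (same or higher precedence on left)
Postfix: 1 7 + 5 -


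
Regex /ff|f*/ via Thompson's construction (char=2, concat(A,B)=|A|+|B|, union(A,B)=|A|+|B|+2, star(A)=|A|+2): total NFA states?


Syntax tree has 3 char leaf(s), 1 union(s), 1 star(s)
chars contribute 3×2 = 6; each union adds +2; each star adds +2
Total: 6 + 2 + 2 = 10 states


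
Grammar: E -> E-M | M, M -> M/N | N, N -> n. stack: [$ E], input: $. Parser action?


start symbol E on stack, input exhausted
Action: accept


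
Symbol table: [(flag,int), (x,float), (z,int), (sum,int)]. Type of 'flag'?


Lookup 'flag' → type int


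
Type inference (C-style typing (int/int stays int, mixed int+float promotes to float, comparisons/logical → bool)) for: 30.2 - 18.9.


Operand types: float - float
Rule: mixed int/float promotes to float; int/int stays int
Result type: float


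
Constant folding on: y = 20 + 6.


20 + 6 = 26 at compile time
Optimized: y = 26


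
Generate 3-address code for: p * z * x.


Break into single-operator statements:
t1 = p * z
t2 = t1 * x


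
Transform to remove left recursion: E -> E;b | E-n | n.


Left-recursive alternatives: E;b, E-n; non-recursive: n
Introduce E': E -> nE', E' -> ;bE' | -nE' | ε


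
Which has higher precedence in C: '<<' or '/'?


'/' is multiplicative (level 10); '<<' is shift (level 8)
Higher level binds tighter
'/' has higher precedence than '<<'


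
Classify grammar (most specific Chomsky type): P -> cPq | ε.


Single nonterminal LHS, but c^n q^n is not regular
Classification: Type 2 (Context-Free)


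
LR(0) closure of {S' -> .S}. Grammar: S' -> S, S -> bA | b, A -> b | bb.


Start: S' -> .S
For each item with dot before a nonterminal B, add B -> .γ for every B-production
Closure: [S' -> .S, S -> .bA, S -> .b]


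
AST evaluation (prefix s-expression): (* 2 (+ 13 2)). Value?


Evaluate inner: (+ 13 2) = 15
Evaluate root: (* 2 15) = 30
Result: 30


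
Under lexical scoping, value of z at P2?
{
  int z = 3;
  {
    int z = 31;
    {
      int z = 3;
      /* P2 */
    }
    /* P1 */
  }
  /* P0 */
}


z declared in the same block as P2
z = 3


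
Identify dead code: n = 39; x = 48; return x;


n is assigned but never read
Dead: 'n = 39'


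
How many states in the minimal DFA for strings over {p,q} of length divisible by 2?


Track length mod 2: states 0..1, accept at 0
Minimal DFA: 2 states


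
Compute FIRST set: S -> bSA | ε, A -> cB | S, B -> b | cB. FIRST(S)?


Per alternative of S: FIRST(bSA) = {b}; FIRST(ε) = {ε}
FIRST(S) = {b, ε}


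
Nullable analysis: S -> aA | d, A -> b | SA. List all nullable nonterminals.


A nonterminal is nullable iff some alternative derives ε (directly, or every symbol in it is nullable)
Nullable: {}


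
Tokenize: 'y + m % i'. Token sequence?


Scan left to right, longest-match per lexeme
Tokens: ID(y), OP(+), ID(m), OP(%), ID(i)


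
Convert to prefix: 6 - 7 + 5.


left-to-right (same/higher precedence on left): tree is (+ (- 6 7) 5)
Prefix: + - 6 7 5


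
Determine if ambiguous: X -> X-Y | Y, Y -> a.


precedence layered via separate nonterminal Y: deterministic
Unambiguous


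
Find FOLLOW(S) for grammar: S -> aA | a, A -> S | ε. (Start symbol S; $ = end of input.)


$ ∈ FOLLOW(S). For each A -> αBβ: add FIRST(β)\{ε} to FOLLOW(B); if β nullable, add FOLLOW(A).
FOLLOW(S) = {$}


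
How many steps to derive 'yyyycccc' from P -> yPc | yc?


Derivation: P => yPc => yyPcc => yyyPccc => yyyycccc
Steps: 4


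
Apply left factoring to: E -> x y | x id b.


Common prefix: 'x'
Factored: E -> x E', E' -> y | id b


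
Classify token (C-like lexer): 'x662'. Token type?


Pattern: letter/underscore followed by alphanumerics, not a keyword
Type: IDENTIFIER


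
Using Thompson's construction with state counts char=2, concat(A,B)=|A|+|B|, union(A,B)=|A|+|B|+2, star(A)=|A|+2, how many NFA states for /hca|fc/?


Syntax tree has 5 char leaf(s), 1 union(s), 0 star(s)
chars contribute 5×2 = 10; each union adds +2; each star adds +2
Total: 10 + 2 + 0 = 12 states


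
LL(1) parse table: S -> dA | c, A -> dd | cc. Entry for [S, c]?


For [S, c]: 'c' ∈ FIRST(c)
Entry: S -> c


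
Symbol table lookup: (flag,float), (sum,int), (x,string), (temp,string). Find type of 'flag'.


Lookup 'flag' → type float


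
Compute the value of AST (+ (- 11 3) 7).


Evaluate inner: (- 11 3) = 8
Evaluate root: (+ 8 7) = 15
Result: 15


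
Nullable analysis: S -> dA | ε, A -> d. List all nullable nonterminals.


A nonterminal is nullable iff some alternative derives ε (directly, or every symbol in it is nullable)
Nullable: {S}


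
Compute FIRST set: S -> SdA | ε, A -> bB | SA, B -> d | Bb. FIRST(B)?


Per alternative of B: FIRST(d) = {d}; FIRST(Bb) = {d}
FIRST(B) = {d}


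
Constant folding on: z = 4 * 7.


4 * 7 = 28 at compile time
Optimized: z = 28


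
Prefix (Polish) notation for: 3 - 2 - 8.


left-to-right (same/higher precedence on left): tree is (- (- 3 2) 8)
Prefix: - - 3 2 8


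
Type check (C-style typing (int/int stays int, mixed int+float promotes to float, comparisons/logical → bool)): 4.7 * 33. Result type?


Operand types: float * int
Rule: mixed int/float promotes to float; int/int stays int
Result type: float


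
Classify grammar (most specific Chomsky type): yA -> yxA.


LHS has context (more than one symbol) and |LHS| ≤ |RHS|
Classification: Type 1 (Context-Sensitive)


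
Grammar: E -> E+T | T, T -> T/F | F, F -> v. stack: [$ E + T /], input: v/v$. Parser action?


no handle; shift 'v'
Action: shift


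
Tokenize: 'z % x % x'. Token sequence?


Scan left to right, longest-match per lexeme
Tokens: ID(z), OP(%), ID(x), OP(%), ID(x)


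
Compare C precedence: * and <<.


'*' is multiplicative (level 10); '<<' is shift (level 8)
Higher level binds tighter
'*' has higher precedence than '<<'


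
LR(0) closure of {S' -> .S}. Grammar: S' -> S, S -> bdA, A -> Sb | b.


Start: S' -> .S
For each item with dot before a nonterminal B, add B -> .γ for every B-production
Closure: [S' -> .S, S -> .bdA]


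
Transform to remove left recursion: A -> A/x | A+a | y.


Left-recursive alternatives: A/x, A+a; non-recursive: y
Introduce A': A -> yA', A' -> /xA' | +aA' | ε


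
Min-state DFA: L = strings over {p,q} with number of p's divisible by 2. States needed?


Track (count of p) mod 2: states 0..1, accept at 0
Minimal DFA: 2 states


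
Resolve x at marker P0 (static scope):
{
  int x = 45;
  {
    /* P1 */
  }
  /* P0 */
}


x declared in the same block as P0
x = 45


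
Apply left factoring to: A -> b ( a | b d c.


Common prefix: 'b'
Factored: A -> b A', A' -> ( a | d c


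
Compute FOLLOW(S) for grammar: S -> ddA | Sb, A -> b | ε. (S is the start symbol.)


$ ∈ FOLLOW(S). For each A -> αBβ: add FIRST(β)\{ε} to FOLLOW(B); if β nullable, add FOLLOW(A).
FOLLOW(S) = {$, b}
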